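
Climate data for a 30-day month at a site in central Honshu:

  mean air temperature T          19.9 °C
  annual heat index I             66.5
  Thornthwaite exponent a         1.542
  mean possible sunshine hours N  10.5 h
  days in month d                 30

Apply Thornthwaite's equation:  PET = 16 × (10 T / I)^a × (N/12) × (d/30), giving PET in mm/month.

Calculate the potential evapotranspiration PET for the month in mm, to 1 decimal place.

10T/I = 10 × 19.9 / 66.5 = 2.9925
(10T/I)^a = 2.9925^1.542 = 5.4206
Uncorrected PET = 16 × 5.4206 = 86.730 mm
Correction = (N/12)(d/30) = (10.5/12)(30/30) = 0.8750
PET = 86.730 × 0.8750 = 75.889 mm/month

75.9 mm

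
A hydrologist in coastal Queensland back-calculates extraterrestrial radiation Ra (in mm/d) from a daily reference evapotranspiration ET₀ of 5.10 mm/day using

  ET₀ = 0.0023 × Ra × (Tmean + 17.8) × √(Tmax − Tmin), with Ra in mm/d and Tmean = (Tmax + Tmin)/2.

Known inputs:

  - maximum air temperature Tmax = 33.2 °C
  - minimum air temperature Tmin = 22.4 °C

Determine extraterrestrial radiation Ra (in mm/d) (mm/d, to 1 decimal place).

14.8 mm/d

Tmean = 27.80 °C; √ΔT = 3.2863
Ra = ET₀ / [0.0023 × (Tmean+17.8) × √ΔT] = 5.10 / (0.0023 × 45.60 × 3.2863) = 14.797 mm/d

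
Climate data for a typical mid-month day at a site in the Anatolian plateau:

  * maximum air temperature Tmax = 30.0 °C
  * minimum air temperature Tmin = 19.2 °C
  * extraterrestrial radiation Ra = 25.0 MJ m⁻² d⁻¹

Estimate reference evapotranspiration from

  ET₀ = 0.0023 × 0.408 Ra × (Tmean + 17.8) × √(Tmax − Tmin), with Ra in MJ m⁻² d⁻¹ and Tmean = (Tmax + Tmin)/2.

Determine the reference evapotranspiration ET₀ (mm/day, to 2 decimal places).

3.27 mm/day

Tmean = (30.0 + 19.2)/2 = 24.60 °C
0.408 Ra = 0.408 × 25.0 = 10.2000 mm/d equivalent
ET₀ = 0.0023 × 10.2000 × (24.60 + 17.8) × √10.8 = 0.0023 × 10.2000 × 42.40 × 3.2863 = 3.2689 mm/d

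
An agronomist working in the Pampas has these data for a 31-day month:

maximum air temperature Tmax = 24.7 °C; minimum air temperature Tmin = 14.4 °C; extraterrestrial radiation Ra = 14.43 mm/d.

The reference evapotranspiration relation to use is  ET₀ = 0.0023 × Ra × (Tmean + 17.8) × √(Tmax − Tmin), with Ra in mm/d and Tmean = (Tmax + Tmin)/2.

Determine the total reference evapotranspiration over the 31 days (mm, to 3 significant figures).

Tmean = (24.7 + 14.4)/2 = 19.55 °C
ET₀ = 0.0023 × 14.43 × (19.55 + 17.8) × √10.3 = 0.0023 × 14.43 × 37.35 × 3.2094 = 3.9784 mm/d
Over 31 days: 3.9784 × 31 = 123.330 mm

123 mm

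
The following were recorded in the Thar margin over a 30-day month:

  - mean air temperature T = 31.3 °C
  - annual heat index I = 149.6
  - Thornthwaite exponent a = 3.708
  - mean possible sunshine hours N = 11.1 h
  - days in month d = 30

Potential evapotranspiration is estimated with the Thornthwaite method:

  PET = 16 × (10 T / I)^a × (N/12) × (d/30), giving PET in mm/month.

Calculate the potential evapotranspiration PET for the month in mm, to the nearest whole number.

229 mm

10T/I = 10 × 31.3 / 149.6 = 2.0922
(10T/I)^a = 2.0922^3.708 = 15.4453
Uncorrected PET = 16 × 15.4453 = 247.125 mm
Correction = (N/12)(d/30) = (11.1/12)(30/30) = 0.9250
PET = 247.125 × 0.9250 = 228.591 mm/month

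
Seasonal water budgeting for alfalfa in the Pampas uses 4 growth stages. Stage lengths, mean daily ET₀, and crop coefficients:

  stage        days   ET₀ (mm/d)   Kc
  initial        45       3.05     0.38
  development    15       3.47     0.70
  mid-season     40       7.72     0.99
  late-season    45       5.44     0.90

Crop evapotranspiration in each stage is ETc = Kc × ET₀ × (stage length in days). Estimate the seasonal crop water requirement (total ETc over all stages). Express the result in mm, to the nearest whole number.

initial: 0.38 × 3.05 × 45 = 52.16 mm
development: 0.70 × 3.47 × 15 = 36.44 mm
mid-season: 0.99 × 7.72 × 40 = 305.71 mm
late-season: 0.90 × 5.44 × 45 = 220.32 mm
Seasonal total = 614.63 mm

615 mm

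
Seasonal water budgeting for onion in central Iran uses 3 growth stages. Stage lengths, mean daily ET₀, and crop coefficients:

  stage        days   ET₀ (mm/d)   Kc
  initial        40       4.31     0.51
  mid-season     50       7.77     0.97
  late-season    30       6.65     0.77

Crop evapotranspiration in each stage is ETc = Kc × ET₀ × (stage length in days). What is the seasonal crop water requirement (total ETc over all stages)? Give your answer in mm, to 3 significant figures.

initial: 0.51 × 4.31 × 40 = 87.92 mm
mid-season: 0.97 × 7.77 × 50 = 376.85 mm
late-season: 0.77 × 6.65 × 30 = 153.62 mm
Seasonal total = 618.39 mm

618 mm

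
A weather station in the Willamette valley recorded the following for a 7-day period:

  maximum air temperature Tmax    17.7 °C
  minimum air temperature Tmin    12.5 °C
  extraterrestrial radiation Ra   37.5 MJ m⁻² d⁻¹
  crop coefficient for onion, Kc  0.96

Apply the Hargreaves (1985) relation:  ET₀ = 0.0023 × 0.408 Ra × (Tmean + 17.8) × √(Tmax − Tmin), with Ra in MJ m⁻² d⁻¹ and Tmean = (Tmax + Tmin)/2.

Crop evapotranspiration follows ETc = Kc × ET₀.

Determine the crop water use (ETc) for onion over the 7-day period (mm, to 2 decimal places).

Tmean = (17.7 + 12.5)/2 = 15.10 °C
0.408 Ra = 0.408 × 37.5 = 15.3000 mm/d equivalent
ET₀ = 0.0023 × 15.3000 × (15.10 + 17.8) × √5.2 = 0.0023 × 15.3000 × 32.90 × 2.2804 = 2.6401 mm/d
ETc = Kc × ET₀ = 0.96 × 2.6401 = 2.5345 mm/d
Over 7 days: 2.5345 × 7 = 17.742 mm

17.74 mm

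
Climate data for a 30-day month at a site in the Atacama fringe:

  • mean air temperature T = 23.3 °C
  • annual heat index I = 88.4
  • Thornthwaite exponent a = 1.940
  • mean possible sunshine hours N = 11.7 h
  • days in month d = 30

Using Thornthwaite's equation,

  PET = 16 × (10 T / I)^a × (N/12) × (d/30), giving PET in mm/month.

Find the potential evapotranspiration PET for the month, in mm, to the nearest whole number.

102 mm

10T/I = 10 × 23.3 / 88.4 = 2.6357
(10T/I)^a = 2.6357^1.940 = 6.5545
Uncorrected PET = 16 × 6.5545 = 104.872 mm
Correction = (N/12)(d/30) = (11.7/12)(30/30) = 0.9750
PET = 104.872 × 0.9750 = 102.250 mm/month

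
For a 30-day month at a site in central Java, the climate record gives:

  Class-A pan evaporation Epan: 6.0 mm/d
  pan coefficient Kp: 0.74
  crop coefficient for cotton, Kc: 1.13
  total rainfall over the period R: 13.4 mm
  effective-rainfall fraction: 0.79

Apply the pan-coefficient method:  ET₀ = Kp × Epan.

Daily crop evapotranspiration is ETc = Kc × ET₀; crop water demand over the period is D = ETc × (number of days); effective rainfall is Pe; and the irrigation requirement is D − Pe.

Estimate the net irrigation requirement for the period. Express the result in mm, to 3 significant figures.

ET₀ = 0.74 × 6.0 = 4.4400 mm/d
ETc = Kc × ET₀ = 1.13 × 4.4400 = 5.0172 mm/d
Crop demand D = ETc × 30 d = 5.0172 × 30 = 150.516 mm
Pe = 0.79 × 13.4 = 10.586 mm
D − Pe = 150.516 − 10.586 = 139.930 mm

140 mm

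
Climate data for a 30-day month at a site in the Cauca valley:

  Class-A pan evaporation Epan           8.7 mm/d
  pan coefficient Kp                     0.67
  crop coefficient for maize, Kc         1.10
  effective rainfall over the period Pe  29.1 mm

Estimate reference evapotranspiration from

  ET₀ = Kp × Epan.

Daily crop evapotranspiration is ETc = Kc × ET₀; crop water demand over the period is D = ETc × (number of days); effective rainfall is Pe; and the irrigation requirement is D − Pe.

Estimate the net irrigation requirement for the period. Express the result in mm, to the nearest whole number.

163 mm

ET₀ = 0.67 × 8.7 = 5.8290 mm/d
ETc = Kc × ET₀ = 1.10 × 5.8290 = 6.4119 mm/d
Crop demand D = ETc × 30 d = 6.4119 × 30 = 192.357 mm
D − Pe = 192.357 − 29.1 = 163.257 mm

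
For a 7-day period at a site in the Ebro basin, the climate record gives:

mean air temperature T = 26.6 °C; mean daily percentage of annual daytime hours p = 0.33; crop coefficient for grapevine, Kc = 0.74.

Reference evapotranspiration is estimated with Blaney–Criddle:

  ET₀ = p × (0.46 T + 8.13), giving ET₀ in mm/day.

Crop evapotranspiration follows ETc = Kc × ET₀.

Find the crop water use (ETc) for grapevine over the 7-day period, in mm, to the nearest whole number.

35 mm

ET₀ = 0.33 × (0.46 × 26.6 + 8.13) = 0.33 × 20.366 = 6.7208 mm/d
ETc = Kc × ET₀ = 0.74 × 6.7208 = 4.9734 mm/d
Over 7 days: 4.9734 × 7 = 34.814 mm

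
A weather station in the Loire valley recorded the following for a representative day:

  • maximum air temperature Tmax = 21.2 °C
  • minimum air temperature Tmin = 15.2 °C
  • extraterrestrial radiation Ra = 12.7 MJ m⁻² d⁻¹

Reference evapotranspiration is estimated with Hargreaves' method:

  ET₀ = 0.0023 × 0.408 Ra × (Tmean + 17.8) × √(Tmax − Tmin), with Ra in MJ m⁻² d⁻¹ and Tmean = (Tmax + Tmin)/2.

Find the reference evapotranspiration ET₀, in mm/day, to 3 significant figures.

1.05 mm/day

Tmean = (21.2 + 15.2)/2 = 18.20 °C
0.408 Ra = 0.408 × 12.7 = 5.1816 mm/d equivalent
ET₀ = 0.0023 × 5.1816 × (18.20 + 17.8) × √6.0 = 0.0023 × 5.1816 × 36.00 × 2.4495 = 1.0509 mm/d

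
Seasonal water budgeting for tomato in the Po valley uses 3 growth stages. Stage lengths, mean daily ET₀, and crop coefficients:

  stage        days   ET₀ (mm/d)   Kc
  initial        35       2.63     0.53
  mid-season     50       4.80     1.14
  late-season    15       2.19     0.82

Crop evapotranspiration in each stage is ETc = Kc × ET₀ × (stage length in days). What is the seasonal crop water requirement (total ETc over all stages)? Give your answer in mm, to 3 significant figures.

initial: 0.53 × 2.63 × 35 = 48.79 mm
mid-season: 1.14 × 4.80 × 50 = 273.60 mm
late-season: 0.82 × 2.19 × 15 = 26.94 mm
Seasonal total = 349.33 mm

349 mm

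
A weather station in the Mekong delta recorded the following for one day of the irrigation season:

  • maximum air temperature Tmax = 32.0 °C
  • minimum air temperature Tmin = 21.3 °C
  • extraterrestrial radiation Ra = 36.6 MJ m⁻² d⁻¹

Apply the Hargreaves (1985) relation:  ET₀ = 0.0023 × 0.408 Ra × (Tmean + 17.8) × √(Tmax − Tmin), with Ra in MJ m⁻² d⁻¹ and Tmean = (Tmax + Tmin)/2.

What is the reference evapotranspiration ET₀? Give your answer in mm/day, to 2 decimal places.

Tmean = (32.0 + 21.3)/2 = 26.65 °C
0.408 Ra = 0.408 × 36.6 = 14.9328 mm/d equivalent
ET₀ = 0.0023 × 14.9328 × (26.65 + 17.8) × √10.7 = 0.0023 × 14.9328 × 44.45 × 3.2711 = 4.9938 mm/d

4.99 mm/day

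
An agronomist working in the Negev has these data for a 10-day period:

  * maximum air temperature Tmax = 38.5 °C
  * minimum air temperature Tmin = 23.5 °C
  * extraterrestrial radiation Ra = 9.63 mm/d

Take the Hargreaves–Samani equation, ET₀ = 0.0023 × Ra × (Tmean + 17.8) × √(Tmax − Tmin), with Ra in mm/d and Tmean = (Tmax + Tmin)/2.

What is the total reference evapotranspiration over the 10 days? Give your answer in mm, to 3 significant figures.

41.9 mm

Tmean = (38.5 + 23.5)/2 = 31.00 °C
ET₀ = 0.0023 × 9.63 × (31.00 + 17.8) × √15.0 = 0.0023 × 9.63 × 48.80 × 3.8730 = 4.1862 mm/d
Over 10 days: 4.1862 × 10 = 41.862 mm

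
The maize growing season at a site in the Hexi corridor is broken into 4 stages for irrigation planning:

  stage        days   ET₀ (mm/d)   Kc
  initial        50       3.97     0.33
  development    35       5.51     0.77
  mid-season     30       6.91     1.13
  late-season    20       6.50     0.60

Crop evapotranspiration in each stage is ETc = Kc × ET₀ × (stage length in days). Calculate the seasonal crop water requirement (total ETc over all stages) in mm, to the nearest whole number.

526 mm

initial: 0.33 × 3.97 × 50 = 65.51 mm
development: 0.77 × 5.51 × 35 = 148.49 mm
mid-season: 1.13 × 6.91 × 30 = 234.25 mm
late-season: 0.60 × 6.50 × 20 = 78.00 mm
Seasonal total = 526.25 mm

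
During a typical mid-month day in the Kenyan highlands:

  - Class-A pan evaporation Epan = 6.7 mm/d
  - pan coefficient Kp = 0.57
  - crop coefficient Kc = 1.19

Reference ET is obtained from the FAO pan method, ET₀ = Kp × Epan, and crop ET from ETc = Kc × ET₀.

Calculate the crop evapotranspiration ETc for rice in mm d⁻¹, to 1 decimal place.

ET₀ = 0.57 × 6.7 = 3.8190 mm/d
ETc = Kc × ET₀ = 1.19 × 3.8190 = 4.5446 mm/d

4.5 mm d⁻¹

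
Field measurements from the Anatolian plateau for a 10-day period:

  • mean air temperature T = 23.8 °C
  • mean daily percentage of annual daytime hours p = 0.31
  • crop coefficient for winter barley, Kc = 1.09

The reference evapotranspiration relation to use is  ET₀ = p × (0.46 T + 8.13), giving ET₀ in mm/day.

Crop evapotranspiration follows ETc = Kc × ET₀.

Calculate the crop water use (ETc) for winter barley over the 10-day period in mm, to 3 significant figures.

ET₀ = 0.31 × (0.46 × 23.8 + 8.13) = 0.31 × 19.078 = 5.9142 mm/d
ETc = Kc × ET₀ = 1.09 × 5.9142 = 6.4465 mm/d
Over 10 days: 6.4465 × 10 = 64.465 mm

64.5 mm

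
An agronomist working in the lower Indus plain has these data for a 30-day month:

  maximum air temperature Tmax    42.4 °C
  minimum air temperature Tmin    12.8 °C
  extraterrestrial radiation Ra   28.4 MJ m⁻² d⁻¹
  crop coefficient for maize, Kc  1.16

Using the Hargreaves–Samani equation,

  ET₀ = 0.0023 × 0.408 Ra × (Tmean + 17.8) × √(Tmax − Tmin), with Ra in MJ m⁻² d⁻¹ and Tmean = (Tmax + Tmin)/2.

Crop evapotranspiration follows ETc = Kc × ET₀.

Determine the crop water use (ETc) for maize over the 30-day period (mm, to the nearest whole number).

229 mm

Tmean = (42.4 + 12.8)/2 = 27.60 °C
0.408 Ra = 0.408 × 28.4 = 11.5872 mm/d equivalent
ET₀ = 0.0023 × 11.5872 × (27.60 + 17.8) × √29.6 = 0.0023 × 11.5872 × 45.40 × 5.4406 = 6.5828 mm/d
ETc = Kc × ET₀ = 1.16 × 6.5828 = 7.6360 mm/d
Over 30 days: 7.6360 × 30 = 229.080 mm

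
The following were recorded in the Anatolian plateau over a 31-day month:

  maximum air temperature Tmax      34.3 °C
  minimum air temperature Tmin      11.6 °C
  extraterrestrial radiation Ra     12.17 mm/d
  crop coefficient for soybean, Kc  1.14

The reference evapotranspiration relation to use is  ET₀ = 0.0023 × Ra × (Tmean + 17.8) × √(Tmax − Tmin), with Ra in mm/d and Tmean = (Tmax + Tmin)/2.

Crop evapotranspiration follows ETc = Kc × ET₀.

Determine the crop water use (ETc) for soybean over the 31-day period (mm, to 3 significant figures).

Tmean = (34.3 + 11.6)/2 = 22.95 °C
ET₀ = 0.0023 × 12.17 × (22.95 + 17.8) × √22.7 = 0.0023 × 12.17 × 40.75 × 4.7645 = 5.4345 mm/d
ETc = Kc × ET₀ = 1.14 × 5.4345 = 6.1953 mm/d
Over 31 days: 6.1953 × 31 = 192.054 mm

192 mm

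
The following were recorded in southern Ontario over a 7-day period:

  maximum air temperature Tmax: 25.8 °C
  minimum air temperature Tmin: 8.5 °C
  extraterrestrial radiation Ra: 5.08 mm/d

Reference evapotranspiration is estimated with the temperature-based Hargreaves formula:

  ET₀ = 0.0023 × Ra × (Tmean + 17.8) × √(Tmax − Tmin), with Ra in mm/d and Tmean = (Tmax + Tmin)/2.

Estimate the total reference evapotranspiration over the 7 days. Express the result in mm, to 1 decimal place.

Tmean = (25.8 + 8.5)/2 = 17.15 °C
ET₀ = 0.0023 × 5.08 × (17.15 + 17.8) × √17.3 = 0.0023 × 5.08 × 34.95 × 4.1593 = 1.6985 mm/d
Over 7 days: 1.6985 × 7 = 11.890 mm

11.9 mm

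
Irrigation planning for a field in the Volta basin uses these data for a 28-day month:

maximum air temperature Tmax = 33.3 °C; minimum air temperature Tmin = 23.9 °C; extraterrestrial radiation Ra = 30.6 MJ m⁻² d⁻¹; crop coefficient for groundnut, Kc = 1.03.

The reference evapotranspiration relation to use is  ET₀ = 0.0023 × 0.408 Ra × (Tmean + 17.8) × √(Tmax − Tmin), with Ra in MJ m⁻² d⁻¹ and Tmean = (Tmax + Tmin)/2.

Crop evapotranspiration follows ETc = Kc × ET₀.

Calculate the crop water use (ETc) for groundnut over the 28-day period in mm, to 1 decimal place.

117.8 mm

Tmean = (33.3 + 23.9)/2 = 28.60 °C
0.408 Ra = 0.408 × 30.6 = 12.4848 mm/d equivalent
ET₀ = 0.0023 × 12.4848 × (28.60 + 17.8) × √9.4 = 0.0023 × 12.4848 × 46.40 × 3.0659 = 4.0849 mm/d
ETc = Kc × ET₀ = 1.03 × 4.0849 = 4.2074 mm/d
Over 28 days: 4.2074 × 28 = 117.807 mm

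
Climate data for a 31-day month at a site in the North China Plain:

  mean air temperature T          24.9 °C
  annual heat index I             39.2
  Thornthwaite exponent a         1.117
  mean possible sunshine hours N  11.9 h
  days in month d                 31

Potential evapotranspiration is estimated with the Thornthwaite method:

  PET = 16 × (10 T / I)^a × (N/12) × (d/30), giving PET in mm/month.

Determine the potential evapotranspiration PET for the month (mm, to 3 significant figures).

129 mm

10T/I = 10 × 24.9 / 39.2 = 6.3520
(10T/I)^a = 6.3520^1.117 = 7.8859
Uncorrected PET = 16 × 7.8859 = 126.174 mm
Correction = (N/12)(d/30) = (11.9/12)(31/30) = 1.0247
PET = 126.174 × 1.0247 = 129.290 mm/month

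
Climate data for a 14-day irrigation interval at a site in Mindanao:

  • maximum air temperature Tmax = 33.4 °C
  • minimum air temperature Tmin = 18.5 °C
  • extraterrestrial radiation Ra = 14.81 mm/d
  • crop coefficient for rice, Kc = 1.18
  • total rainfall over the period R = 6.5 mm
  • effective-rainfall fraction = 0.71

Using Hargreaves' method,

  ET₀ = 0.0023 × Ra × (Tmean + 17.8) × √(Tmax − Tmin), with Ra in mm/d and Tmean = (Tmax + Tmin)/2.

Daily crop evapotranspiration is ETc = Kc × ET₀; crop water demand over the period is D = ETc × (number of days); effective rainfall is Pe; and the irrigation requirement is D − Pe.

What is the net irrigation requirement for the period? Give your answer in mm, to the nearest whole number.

90 mm

Tmean = (33.4 + 18.5)/2 = 25.95 °C
ET₀ = 0.0023 × 14.81 × (25.95 + 17.8) × √14.9 = 0.0023 × 14.81 × 43.75 × 3.8601 = 5.7525 mm/d
ETc = Kc × ET₀ = 1.18 × 5.7525 = 6.7880 mm/d
Crop demand D = ETc × 14 d = 6.7880 × 14 = 95.032 mm
Pe = 0.71 × 6.5 = 4.615 mm
D − Pe = 95.032 − 4.615 = 90.417 mm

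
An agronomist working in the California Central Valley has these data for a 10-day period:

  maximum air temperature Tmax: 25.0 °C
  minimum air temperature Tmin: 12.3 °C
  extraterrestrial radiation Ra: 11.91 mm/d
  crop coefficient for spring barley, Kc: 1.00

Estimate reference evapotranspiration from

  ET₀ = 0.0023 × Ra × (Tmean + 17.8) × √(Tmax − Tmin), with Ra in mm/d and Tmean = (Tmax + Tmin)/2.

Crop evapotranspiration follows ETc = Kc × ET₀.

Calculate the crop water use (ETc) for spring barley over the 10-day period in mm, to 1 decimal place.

35.6 mm

Tmean = (25.0 + 12.3)/2 = 18.65 °C
ET₀ = 0.0023 × 11.91 × (18.65 + 17.8) × √12.7 = 0.0023 × 11.91 × 36.45 × 3.5637 = 3.5583 mm/d
ETc = Kc × ET₀ = 1.00 × 3.5583 = 3.5583 mm/d
Over 10 days: 3.5583 × 10 = 35.583 mm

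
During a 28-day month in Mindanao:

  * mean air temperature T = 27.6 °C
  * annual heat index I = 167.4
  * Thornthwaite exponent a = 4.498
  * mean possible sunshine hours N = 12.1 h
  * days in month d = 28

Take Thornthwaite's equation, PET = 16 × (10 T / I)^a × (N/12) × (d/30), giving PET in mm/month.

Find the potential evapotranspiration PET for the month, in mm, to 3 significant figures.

10T/I = 10 × 27.6 / 167.4 = 1.6487
(10T/I)^a = 1.6487^4.498 = 9.4777
Uncorrected PET = 16 × 9.4777 = 151.643 mm
Correction = (N/12)(d/30) = (12.1/12)(28/30) = 0.9411
PET = 151.643 × 0.9411 = 142.711 mm/month

143 mm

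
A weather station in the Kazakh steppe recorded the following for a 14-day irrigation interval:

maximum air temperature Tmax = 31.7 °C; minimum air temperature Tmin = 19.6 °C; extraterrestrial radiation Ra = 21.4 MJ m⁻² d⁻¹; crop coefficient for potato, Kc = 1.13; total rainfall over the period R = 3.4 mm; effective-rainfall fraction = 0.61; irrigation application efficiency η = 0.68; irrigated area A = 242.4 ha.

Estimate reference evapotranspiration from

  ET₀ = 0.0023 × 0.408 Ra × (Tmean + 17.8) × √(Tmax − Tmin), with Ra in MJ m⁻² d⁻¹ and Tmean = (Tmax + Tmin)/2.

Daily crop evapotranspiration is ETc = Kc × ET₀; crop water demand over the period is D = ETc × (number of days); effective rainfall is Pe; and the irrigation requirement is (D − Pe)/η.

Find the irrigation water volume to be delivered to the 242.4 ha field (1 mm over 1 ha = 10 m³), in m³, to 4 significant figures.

163800 m³

Tmean = (31.7 + 19.6)/2 = 25.65 °C
0.408 Ra = 0.408 × 21.4 = 8.7312 mm/d equivalent
ET₀ = 0.0023 × 8.7312 × (25.65 + 17.8) × √12.1 = 0.0023 × 8.7312 × 43.45 × 3.4785 = 3.0352 mm/d
ETc = Kc × ET₀ = 1.13 × 3.0352 = 3.4298 mm/d
Crop demand D = ETc × 14 d = 3.4298 × 14 = 48.017 mm
Pe = 0.61 × 3.4 = 2.074 mm
D − Pe = 48.017 − 2.074 = 45.943 mm
Gross irrigation = 45.943 / 0.68 = 67.563 mm
Volume = 67.563 mm × 242.4 ha × 10 = 163772.7 m³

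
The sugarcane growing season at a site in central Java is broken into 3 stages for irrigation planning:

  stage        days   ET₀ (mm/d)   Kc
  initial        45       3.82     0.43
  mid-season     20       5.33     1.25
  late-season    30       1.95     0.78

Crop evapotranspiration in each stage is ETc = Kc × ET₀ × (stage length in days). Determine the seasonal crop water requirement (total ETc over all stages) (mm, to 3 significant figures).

initial: 0.43 × 3.82 × 45 = 73.92 mm
mid-season: 1.25 × 5.33 × 20 = 133.25 mm
late-season: 0.78 × 1.95 × 30 = 45.63 mm
Seasonal total = 252.80 mm

253 mm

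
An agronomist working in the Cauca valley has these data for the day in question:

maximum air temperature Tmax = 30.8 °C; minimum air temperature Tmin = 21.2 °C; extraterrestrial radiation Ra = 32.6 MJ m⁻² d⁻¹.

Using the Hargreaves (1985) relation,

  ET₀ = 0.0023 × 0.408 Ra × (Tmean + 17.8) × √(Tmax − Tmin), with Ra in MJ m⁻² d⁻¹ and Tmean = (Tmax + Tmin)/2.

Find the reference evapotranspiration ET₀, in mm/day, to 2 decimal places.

Tmean = (30.8 + 21.2)/2 = 26.00 °C
0.408 Ra = 0.408 × 32.6 = 13.3008 mm/d equivalent
ET₀ = 0.0023 × 13.3008 × (26.00 + 17.8) × √9.6 = 0.0023 × 13.3008 × 43.80 × 3.0984 = 4.1516 mm/d

4.15 mm/day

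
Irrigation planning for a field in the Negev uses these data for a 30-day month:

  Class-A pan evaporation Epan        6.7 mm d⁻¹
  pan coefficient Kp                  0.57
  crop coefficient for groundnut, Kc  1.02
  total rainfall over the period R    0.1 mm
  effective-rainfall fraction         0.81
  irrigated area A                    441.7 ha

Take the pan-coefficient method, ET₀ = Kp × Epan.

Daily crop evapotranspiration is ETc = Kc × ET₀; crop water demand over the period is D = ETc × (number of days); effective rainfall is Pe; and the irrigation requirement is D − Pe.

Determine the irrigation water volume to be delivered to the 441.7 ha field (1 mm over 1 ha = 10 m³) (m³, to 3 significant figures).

516000 m³

ET₀ = 0.57 × 6.7 = 3.8190 mm/d
ETc = Kc × ET₀ = 1.02 × 3.8190 = 3.8954 mm/d
Crop demand D = ETc × 30 d = 3.8954 × 30 = 116.862 mm
Pe = 0.81 × 0.1 = 0.081 mm
D − Pe = 116.862 − 0.081 = 116.781 mm
Volume = 116.781 mm × 441.7 ha × 10 = 515821.7 m³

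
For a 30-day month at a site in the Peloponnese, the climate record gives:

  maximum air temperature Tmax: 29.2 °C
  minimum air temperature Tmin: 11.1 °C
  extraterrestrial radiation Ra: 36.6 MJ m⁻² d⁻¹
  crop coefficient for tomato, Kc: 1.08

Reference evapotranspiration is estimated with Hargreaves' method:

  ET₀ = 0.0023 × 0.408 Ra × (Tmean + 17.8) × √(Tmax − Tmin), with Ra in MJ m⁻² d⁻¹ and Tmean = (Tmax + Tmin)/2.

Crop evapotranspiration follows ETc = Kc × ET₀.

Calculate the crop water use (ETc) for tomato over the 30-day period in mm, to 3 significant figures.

Tmean = (29.2 + 11.1)/2 = 20.15 °C
0.408 Ra = 0.408 × 36.6 = 14.9328 mm/d equivalent
ET₀ = 0.0023 × 14.9328 × (20.15 + 17.8) × √18.1 = 0.0023 × 14.9328 × 37.95 × 4.2544 = 5.5452 mm/d
ETc = Kc × ET₀ = 1.08 × 5.5452 = 5.9888 mm/d
Over 30 days: 5.9888 × 30 = 179.664 mm

180 mm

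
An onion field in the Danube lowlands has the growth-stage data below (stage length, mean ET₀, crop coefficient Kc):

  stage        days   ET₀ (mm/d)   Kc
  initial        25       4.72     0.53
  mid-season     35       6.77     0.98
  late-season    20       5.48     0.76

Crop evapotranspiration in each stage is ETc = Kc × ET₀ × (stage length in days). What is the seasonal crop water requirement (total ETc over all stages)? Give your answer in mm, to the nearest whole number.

initial: 0.53 × 4.72 × 25 = 62.54 mm
mid-season: 0.98 × 6.77 × 35 = 232.21 mm
late-season: 0.76 × 5.48 × 20 = 83.30 mm
Seasonal total = 378.05 mm

378 mm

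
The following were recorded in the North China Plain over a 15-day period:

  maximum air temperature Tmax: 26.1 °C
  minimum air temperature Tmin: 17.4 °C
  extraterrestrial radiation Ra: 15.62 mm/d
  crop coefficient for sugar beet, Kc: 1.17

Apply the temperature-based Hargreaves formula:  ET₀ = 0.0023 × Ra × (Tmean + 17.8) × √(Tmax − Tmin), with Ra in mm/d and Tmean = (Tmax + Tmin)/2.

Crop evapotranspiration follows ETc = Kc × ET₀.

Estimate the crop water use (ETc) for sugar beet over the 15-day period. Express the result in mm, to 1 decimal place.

Tmean = (26.1 + 17.4)/2 = 21.75 °C
ET₀ = 0.0023 × 15.62 × (21.75 + 17.8) × √8.7 = 0.0023 × 15.62 × 39.55 × 2.9496 = 4.1910 mm/d
ETc = Kc × ET₀ = 1.17 × 4.1910 = 4.9035 mm/d
Over 15 days: 4.9035 × 15 = 73.553 mm

73.6 mm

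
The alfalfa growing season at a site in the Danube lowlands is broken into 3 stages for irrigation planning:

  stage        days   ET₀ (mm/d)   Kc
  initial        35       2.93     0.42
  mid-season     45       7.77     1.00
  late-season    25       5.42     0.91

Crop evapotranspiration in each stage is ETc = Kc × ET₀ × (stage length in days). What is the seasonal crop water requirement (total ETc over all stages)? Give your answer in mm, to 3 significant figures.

516 mm

initial: 0.42 × 2.93 × 35 = 43.07 mm
mid-season: 1.00 × 7.77 × 45 = 349.65 mm
late-season: 0.91 × 5.42 × 25 = 123.31 mm
Seasonal total = 516.03 mm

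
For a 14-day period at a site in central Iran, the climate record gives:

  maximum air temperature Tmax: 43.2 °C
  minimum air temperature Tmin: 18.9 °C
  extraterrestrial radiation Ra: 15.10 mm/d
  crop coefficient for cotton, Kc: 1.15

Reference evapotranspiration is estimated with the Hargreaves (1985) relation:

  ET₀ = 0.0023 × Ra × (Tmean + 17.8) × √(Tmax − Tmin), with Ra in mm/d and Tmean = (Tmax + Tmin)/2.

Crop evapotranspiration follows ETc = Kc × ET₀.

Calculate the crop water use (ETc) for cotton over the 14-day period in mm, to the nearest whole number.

135 mm

Tmean = (43.2 + 18.9)/2 = 31.05 °C
ET₀ = 0.0023 × 15.10 × (31.05 + 17.8) × √24.3 = 0.0023 × 15.10 × 48.85 × 4.9295 = 8.3632 mm/d
ETc = Kc × ET₀ = 1.15 × 8.3632 = 9.6177 mm/d
Over 14 days: 9.6177 × 14 = 134.648 mm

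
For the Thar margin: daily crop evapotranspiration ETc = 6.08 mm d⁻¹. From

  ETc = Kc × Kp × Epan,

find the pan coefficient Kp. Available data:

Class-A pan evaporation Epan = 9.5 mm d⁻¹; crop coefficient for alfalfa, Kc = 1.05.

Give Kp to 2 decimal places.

ETc = Kc × Kp × Epan  ⇒  Kp = ETc / (Kc × Epan)
Kp = 6.08 / (1.05 × 9.5) = 6.08 / 9.975 = 0.6095

0.61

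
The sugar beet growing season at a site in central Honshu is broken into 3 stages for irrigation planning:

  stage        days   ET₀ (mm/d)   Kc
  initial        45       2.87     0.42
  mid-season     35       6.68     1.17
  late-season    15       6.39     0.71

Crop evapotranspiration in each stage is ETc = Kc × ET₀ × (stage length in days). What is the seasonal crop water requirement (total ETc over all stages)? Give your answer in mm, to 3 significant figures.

initial: 0.42 × 2.87 × 45 = 54.24 mm
mid-season: 1.17 × 6.68 × 35 = 273.55 mm
late-season: 0.71 × 6.39 × 15 = 68.05 mm
Seasonal total = 395.84 mm

396 mm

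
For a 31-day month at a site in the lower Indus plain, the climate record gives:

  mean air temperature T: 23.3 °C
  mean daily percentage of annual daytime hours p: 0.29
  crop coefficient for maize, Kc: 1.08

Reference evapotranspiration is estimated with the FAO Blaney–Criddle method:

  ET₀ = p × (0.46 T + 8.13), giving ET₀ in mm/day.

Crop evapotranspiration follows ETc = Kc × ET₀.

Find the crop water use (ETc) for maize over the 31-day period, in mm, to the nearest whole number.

ET₀ = 0.29 × (0.46 × 23.3 + 8.13) = 0.29 × 18.848 = 5.4659 mm/d
ETc = Kc × ET₀ = 1.08 × 5.4659 = 5.9032 mm/d
Over 31 days: 5.9032 × 31 = 182.999 mm

183 mm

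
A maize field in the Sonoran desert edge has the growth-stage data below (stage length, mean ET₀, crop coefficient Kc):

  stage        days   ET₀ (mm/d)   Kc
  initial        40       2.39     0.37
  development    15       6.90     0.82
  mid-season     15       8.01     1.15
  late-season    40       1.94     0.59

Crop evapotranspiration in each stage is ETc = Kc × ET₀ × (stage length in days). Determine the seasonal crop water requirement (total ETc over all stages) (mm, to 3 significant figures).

initial: 0.37 × 2.39 × 40 = 35.37 mm
development: 0.82 × 6.90 × 15 = 84.87 mm
mid-season: 1.15 × 8.01 × 15 = 138.17 mm
late-season: 0.59 × 1.94 × 40 = 45.78 mm
Seasonal total = 304.19 mm

304 mm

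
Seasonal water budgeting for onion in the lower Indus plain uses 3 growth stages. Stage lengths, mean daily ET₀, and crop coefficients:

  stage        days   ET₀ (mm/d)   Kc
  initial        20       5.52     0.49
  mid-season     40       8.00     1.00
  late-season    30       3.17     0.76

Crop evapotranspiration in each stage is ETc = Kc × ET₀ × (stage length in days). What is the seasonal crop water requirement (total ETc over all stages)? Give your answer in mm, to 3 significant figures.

initial: 0.49 × 5.52 × 20 = 54.10 mm
mid-season: 1.00 × 8.00 × 40 = 320.00 mm
late-season: 0.76 × 3.17 × 30 = 72.28 mm
Seasonal total = 446.38 mm

446 mm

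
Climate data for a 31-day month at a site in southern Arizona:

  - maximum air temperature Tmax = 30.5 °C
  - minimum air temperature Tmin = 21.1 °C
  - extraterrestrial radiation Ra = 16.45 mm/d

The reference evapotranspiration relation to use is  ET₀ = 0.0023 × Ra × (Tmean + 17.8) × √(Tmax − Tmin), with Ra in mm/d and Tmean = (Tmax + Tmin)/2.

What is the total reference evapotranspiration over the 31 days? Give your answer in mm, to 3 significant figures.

Tmean = (30.5 + 21.1)/2 = 25.80 °C
ET₀ = 0.0023 × 16.45 × (25.80 + 17.8) × √9.4 = 0.0023 × 16.45 × 43.60 × 3.0659 = 5.0575 mm/d
Over 31 days: 5.0575 × 31 = 156.783 mm

157 mm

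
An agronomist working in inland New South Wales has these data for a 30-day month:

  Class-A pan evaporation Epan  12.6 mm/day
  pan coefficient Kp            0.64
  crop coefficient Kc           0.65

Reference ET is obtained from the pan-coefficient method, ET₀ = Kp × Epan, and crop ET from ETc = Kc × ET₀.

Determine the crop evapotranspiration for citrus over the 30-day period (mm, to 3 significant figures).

ET₀ = 0.64 × 12.6 = 8.0640 mm/d
ETc = Kc × ET₀ = 0.65 × 8.0640 = 5.2416 mm/d
Over 30 days: 5.2416 × 30 = 157.248 mm

157 mm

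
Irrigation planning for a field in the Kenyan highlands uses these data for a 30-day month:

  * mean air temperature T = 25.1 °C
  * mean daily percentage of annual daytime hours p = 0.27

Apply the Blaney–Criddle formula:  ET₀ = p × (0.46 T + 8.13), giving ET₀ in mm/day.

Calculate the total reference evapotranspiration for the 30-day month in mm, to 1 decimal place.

159.4 mm

ET₀ = 0.27 × (0.46 × 25.1 + 8.13) = 0.27 × 19.676 = 5.3125 mm/d
Monthly total = 5.3125 × 30 = 159.375 mm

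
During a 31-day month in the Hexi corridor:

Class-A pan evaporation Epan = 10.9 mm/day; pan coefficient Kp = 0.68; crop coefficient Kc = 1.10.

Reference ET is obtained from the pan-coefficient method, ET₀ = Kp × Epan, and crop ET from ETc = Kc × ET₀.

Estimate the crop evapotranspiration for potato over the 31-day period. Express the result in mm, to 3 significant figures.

253 mm

ET₀ = 0.68 × 10.9 = 7.4120 mm/d
ETc = Kc × ET₀ = 1.10 × 7.4120 = 8.1532 mm/d
Over 31 days: 8.1532 × 31 = 252.749 mm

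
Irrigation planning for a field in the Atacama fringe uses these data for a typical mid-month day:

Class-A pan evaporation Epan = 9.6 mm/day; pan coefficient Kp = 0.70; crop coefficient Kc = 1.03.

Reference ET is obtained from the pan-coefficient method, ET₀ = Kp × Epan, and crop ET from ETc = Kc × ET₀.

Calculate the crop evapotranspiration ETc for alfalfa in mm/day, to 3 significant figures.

ET₀ = 0.70 × 9.6 = 6.7200 mm/d
ETc = Kc × ET₀ = 1.03 × 6.7200 = 6.9216 mm/d

6.92 mm/day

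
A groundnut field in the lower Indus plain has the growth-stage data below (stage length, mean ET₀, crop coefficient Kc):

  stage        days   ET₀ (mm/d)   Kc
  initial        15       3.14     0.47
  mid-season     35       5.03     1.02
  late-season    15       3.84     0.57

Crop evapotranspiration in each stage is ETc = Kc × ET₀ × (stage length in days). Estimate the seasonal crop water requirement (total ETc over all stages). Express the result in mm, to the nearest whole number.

235 mm

initial: 0.47 × 3.14 × 15 = 22.14 mm
mid-season: 1.02 × 5.03 × 35 = 179.57 mm
late-season: 0.57 × 3.84 × 15 = 32.83 mm
Seasonal total = 234.54 mm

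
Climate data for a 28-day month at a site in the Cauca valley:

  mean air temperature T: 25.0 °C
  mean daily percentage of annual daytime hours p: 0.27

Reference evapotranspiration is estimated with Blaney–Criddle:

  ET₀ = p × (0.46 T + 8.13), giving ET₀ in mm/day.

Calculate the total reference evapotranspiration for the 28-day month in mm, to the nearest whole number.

148 mm

ET₀ = 0.27 × (0.46 × 25.0 + 8.13) = 0.27 × 19.630 = 5.3001 mm/d
Monthly total = 5.3001 × 28 = 148.403 mm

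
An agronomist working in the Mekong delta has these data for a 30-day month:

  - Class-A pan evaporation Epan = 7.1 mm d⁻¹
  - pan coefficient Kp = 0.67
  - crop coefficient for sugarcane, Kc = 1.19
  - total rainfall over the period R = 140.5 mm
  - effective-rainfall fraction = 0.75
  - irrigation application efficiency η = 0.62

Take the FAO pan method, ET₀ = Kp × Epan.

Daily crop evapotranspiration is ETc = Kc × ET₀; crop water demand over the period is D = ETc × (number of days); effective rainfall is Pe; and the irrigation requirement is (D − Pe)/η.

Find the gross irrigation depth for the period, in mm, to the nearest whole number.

ET₀ = 0.67 × 7.1 = 4.7570 mm/d
ETc = Kc × ET₀ = 1.19 × 4.7570 = 5.6608 mm/d
Crop demand D = ETc × 30 d = 5.6608 × 30 = 169.824 mm
Pe = 0.75 × 140.5 = 105.375 mm
D − Pe = 169.824 − 105.375 = 64.449 mm
Gross irrigation = 64.449 / 0.62 = 103.950 mm

104 mm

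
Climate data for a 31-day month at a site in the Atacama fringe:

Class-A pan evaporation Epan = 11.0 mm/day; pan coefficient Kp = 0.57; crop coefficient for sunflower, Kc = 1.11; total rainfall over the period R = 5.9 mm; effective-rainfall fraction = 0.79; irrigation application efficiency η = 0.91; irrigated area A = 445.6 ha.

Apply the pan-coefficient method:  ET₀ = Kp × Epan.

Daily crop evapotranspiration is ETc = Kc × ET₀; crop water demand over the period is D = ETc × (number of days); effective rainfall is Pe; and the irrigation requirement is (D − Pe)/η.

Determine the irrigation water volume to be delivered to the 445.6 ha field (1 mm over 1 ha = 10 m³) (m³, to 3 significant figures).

1030000 m³

ET₀ = 0.57 × 11.0 = 6.2700 mm/d
ETc = Kc × ET₀ = 1.11 × 6.2700 = 6.9597 mm/d
Crop demand D = ETc × 31 d = 6.9597 × 31 = 215.751 mm
Pe = 0.79 × 5.9 = 4.661 mm
D − Pe = 215.751 − 4.661 = 211.090 mm
Gross irrigation = 211.090 / 0.91 = 231.967 mm
Volume = 231.967 mm × 445.6 ha × 10 = 1033645.0 m³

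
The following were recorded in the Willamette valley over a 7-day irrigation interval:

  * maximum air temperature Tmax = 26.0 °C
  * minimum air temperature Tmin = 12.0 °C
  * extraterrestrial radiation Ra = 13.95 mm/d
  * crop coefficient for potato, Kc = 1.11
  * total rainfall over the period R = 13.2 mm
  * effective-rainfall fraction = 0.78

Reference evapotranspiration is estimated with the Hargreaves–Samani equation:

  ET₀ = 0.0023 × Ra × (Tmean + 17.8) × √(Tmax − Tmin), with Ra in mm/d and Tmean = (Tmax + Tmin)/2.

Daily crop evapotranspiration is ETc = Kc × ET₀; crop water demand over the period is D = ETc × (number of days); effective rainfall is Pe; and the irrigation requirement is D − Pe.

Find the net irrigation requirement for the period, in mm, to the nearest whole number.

24 mm

Tmean = (26.0 + 12.0)/2 = 19.00 °C
ET₀ = 0.0023 × 13.95 × (19.00 + 17.8) × √14.0 = 0.0023 × 13.95 × 36.80 × 3.7417 = 4.4179 mm/d
ETc = Kc × ET₀ = 1.11 × 4.4179 = 4.9039 mm/d
Crop demand D = ETc × 7 d = 4.9039 × 7 = 34.327 mm
Pe = 0.78 × 13.2 = 10.296 mm
D − Pe = 34.327 − 10.296 = 24.031 mm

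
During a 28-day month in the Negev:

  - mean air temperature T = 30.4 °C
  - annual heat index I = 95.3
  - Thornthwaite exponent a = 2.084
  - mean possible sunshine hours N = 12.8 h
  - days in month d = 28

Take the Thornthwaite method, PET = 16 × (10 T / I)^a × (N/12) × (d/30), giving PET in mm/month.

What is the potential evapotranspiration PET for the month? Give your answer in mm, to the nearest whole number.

179 mm

10T/I = 10 × 30.4 / 95.3 = 3.1899
(10T/I)^a = 3.1899^2.084 = 11.2169
Uncorrected PET = 16 × 11.2169 = 179.470 mm
Correction = (N/12)(d/30) = (12.8/12)(28/30) = 0.9956
PET = 179.470 × 0.9956 = 178.680 mm/month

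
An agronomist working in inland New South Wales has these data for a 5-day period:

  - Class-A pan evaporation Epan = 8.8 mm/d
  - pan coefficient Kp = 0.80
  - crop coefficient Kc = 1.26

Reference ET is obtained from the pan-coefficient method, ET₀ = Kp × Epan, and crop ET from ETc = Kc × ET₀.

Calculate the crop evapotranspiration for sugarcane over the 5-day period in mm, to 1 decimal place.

ET₀ = 0.80 × 8.8 = 7.0400 mm/d
ETc = Kc × ET₀ = 1.26 × 7.0400 = 8.8704 mm/d
Over 5 days: 8.8704 × 5 = 44.352 mm

44.4 mm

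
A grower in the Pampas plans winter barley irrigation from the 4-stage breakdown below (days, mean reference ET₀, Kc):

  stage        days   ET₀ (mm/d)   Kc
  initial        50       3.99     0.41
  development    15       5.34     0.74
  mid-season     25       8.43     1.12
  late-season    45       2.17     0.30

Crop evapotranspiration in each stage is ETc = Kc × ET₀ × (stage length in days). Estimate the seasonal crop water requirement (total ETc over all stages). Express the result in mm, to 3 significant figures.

406 mm

initial: 0.41 × 3.99 × 50 = 81.80 mm
development: 0.74 × 5.34 × 15 = 59.27 mm
mid-season: 1.12 × 8.43 × 25 = 236.04 mm
late-season: 0.30 × 2.17 × 45 = 29.30 mm
Seasonal total = 406.41 mm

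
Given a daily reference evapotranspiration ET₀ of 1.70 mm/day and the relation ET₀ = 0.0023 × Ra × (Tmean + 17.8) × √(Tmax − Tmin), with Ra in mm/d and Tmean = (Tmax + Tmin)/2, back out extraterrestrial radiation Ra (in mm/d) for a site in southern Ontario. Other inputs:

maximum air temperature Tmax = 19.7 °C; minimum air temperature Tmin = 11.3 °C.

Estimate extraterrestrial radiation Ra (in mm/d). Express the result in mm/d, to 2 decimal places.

7.66 mm/d

Tmean = 15.50 °C; √ΔT = 2.8983
Ra = ET₀ / [0.0023 × (Tmean+17.8) × √ΔT] = 1.70 / (0.0023 × 33.30 × 2.8983) = 7.658 mm/d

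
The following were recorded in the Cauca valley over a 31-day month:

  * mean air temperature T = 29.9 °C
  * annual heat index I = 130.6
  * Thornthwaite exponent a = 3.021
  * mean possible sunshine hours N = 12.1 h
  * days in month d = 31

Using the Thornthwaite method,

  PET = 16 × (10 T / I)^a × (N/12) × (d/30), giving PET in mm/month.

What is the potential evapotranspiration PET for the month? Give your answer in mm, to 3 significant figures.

10T/I = 10 × 29.9 / 130.6 = 2.2894
(10T/I)^a = 2.2894^3.021 = 12.2101
Uncorrected PET = 16 × 12.2101 = 195.362 mm
Correction = (N/12)(d/30) = (12.1/12)(31/30) = 1.0419
PET = 195.362 × 1.0419 = 203.548 mm/month

204 mm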